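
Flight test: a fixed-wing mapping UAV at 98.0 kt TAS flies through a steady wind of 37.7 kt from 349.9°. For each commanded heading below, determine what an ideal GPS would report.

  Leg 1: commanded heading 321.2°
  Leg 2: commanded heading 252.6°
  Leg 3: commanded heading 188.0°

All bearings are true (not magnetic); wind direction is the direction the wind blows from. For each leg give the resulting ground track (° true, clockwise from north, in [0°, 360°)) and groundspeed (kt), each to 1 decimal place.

Leg 1: heading 321.2°; drift -15.6° → track 305.6°, groundspeed 67.4 kt
Leg 2: heading 252.6°; drift -20.0° → track 232.6°, groundspeed 109.4 kt
Leg 3: heading 188.0°; drift -5.0° → track 183.0°, groundspeed 134.3 kt

Leg 1: track=305.6°, groundspeed=67.4 kt
Leg 2: track=232.6°, groundspeed=109.4 kt
Leg 3: track=183.0°, groundspeed=134.3 kt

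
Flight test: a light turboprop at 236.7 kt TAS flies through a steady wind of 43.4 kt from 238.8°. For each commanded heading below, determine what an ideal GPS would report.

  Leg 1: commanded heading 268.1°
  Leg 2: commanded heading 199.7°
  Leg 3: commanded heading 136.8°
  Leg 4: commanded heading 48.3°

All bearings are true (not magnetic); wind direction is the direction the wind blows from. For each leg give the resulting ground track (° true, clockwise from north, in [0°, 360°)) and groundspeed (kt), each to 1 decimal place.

Leg 1: track=274.2°, groundspeed=200.0 kt
Leg 2: track=192.0°, groundspeed=204.9 kt
Leg 3: track=127.0°, groundspeed=249.4 kt
Leg 4: track=49.9°, groundspeed=279.5 kt

Leg 1: heading 268.1°; drift +6.1° → track 274.2°, groundspeed 200.0 kt
Leg 2: heading 199.7°; drift -7.7° → track 192.0°, groundspeed 204.9 kt
Leg 3: heading 136.8°; drift -9.8° → track 127.0°, groundspeed 249.4 kt
Leg 4: heading 48.3°; drift +1.6° → track 49.9°, groundspeed 279.5 kt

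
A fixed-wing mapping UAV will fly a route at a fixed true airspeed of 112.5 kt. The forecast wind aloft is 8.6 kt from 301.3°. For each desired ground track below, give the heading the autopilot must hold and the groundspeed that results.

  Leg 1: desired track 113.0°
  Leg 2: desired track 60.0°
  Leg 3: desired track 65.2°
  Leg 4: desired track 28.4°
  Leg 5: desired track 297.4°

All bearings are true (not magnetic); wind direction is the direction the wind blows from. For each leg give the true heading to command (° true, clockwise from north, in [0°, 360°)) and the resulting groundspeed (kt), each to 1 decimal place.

Leg 1: desired track 113.0°; wind correction -0.6° → command heading 112.4°, groundspeed 121.0 kt
Leg 2: desired track 60.0°; wind correction -3.8° → command heading 56.2°, groundspeed 116.4 kt
Leg 3: desired track 65.2°; wind correction -3.6° → command heading 61.6°, groundspeed 117.1 kt
Leg 4: desired track 28.4°; wind correction -4.4° → command heading 24.0°, groundspeed 111.7 kt
Leg 5: desired track 297.4°; wind correction +0.3° → command heading 297.7°, groundspeed 103.9 kt

Leg 1: heading=112.4°, groundspeed=121.0 kt
Leg 2: heading=56.2°, groundspeed=116.4 kt
Leg 3: heading=61.6°, groundspeed=117.1 kt
Leg 4: heading=24.0°, groundspeed=111.7 kt
Leg 5: heading=297.7°, groundspeed=103.9 kt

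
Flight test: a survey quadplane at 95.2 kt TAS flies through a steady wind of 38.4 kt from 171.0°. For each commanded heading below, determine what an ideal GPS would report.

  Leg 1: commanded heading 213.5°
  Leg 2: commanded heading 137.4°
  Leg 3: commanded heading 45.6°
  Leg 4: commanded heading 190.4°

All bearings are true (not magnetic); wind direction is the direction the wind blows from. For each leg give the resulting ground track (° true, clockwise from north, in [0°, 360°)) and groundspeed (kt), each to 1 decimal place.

Leg 1: heading 213.5°; drift +21.2° → track 234.7°, groundspeed 71.7 kt
Leg 2: heading 137.4°; drift -18.6° → track 118.8°, groundspeed 66.7 kt
Leg 3: heading 45.6°; drift -14.9° → track 30.7°, groundspeed 121.5 kt
Leg 4: heading 190.4°; drift +12.2° → track 202.6°, groundspeed 60.3 kt

Leg 1: track=234.7°, groundspeed=71.7 kt
Leg 2: track=118.8°, groundspeed=66.7 kt
Leg 3: track=30.7°, groundspeed=121.5 kt
Leg 4: track=202.6°, groundspeed=60.3 kt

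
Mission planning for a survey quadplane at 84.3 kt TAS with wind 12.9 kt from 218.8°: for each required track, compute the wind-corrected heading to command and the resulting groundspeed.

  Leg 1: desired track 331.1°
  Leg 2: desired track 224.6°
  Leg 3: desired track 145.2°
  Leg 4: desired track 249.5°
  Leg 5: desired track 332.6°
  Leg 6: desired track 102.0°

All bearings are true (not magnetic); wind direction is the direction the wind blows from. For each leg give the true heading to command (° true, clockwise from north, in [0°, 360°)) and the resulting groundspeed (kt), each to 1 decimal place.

Leg 1: heading=323.0°, groundspeed=88.3 kt
Leg 2: heading=223.7°, groundspeed=71.5 kt
Leg 3: heading=153.6°, groundspeed=79.7 kt
Leg 4: heading=245.0°, groundspeed=73.0 kt
Leg 5: heading=324.6°, groundspeed=88.7 kt
Leg 6: heading=109.9°, groundspeed=89.3 kt

Leg 1: desired track 331.1°; wind correction -8.1° → command heading 323.0°, groundspeed 88.3 kt
Leg 2: desired track 224.6°; wind correction -0.9° → command heading 223.7°, groundspeed 71.5 kt
Leg 3: desired track 145.2°; wind correction +8.4° → command heading 153.6°, groundspeed 79.7 kt
Leg 4: desired track 249.5°; wind correction -4.5° → command heading 245.0°, groundspeed 73.0 kt
Leg 5: desired track 332.6°; wind correction -8.0° → command heading 324.6°, groundspeed 88.7 kt
Leg 6: desired track 102.0°; wind correction +7.9° → command heading 109.9°, groundspeed 89.3 kt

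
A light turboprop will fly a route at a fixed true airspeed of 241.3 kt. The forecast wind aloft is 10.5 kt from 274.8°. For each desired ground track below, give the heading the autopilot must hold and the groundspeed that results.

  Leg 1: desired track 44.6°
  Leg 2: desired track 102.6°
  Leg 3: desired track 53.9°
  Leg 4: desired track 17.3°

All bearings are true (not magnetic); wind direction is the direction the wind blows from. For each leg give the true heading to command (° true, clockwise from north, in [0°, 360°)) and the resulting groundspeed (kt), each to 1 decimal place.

Leg 1: desired track 44.6°; wind correction -1.9° → command heading 42.7°, groundspeed 247.9 kt
Leg 2: desired track 102.6°; wind correction +0.3° → command heading 102.9°, groundspeed 251.7 kt
Leg 3: desired track 53.9°; wind correction -1.6° → command heading 52.3°, groundspeed 249.1 kt
Leg 4: desired track 17.3°; wind correction -2.4° → command heading 14.9°, groundspeed 243.4 kt

Leg 1: heading=42.7°, groundspeed=247.9 kt
Leg 2: heading=102.9°, groundspeed=251.7 kt
Leg 3: heading=52.3°, groundspeed=249.1 kt
Leg 4: heading=14.9°, groundspeed=243.4 kt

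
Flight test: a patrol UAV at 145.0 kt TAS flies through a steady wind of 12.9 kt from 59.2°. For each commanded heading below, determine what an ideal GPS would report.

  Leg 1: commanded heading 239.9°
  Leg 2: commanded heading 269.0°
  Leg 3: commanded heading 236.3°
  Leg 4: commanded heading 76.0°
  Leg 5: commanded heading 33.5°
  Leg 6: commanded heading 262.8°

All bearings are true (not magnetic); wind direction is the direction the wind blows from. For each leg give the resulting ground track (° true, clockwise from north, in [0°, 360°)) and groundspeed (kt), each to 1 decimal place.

Leg 1: track=239.8°, groundspeed=157.9 kt
Leg 2: track=266.6°, groundspeed=156.3 kt
Leg 3: track=236.5°, groundspeed=157.9 kt
Leg 4: track=77.6°, groundspeed=132.7 kt
Leg 5: track=31.1°, groundspeed=133.5 kt
Leg 6: track=260.9°, groundspeed=156.9 kt

Leg 1: heading 239.9°; drift -0.1° → track 239.8°, groundspeed 157.9 kt
Leg 2: heading 269.0°; drift -2.4° → track 266.6°, groundspeed 156.3 kt
Leg 3: heading 236.3°; drift +0.2° → track 236.5°, groundspeed 157.9 kt
Leg 4: heading 76.0°; drift +1.6° → track 77.6°, groundspeed 132.7 kt
Leg 5: heading 33.5°; drift -2.4° → track 31.1°, groundspeed 133.5 kt
Leg 6: heading 262.8°; drift -1.9° → track 260.9°, groundspeed 156.9 kt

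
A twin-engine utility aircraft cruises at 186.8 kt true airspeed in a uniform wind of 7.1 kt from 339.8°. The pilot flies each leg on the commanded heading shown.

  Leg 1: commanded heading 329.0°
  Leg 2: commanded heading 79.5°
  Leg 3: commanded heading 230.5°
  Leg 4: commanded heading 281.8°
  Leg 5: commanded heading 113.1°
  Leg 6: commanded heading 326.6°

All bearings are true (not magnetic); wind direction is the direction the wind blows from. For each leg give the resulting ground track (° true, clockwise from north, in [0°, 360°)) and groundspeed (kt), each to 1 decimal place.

Leg 1: heading 329.0°; drift -0.4° → track 328.6°, groundspeed 179.8 kt
Leg 2: heading 79.5°; drift +2.1° → track 81.6°, groundspeed 188.1 kt
Leg 3: heading 230.5°; drift -2.0° → track 228.5°, groundspeed 189.3 kt
Leg 4: heading 281.8°; drift -1.9° → track 279.9°, groundspeed 183.1 kt
Leg 5: heading 113.1°; drift +1.5° → track 114.6°, groundspeed 191.7 kt
Leg 6: heading 326.6°; drift -0.5° → track 326.1°, groundspeed 179.9 kt

Leg 1: track=328.6°, groundspeed=179.8 kt
Leg 2: track=81.6°, groundspeed=188.1 kt
Leg 3: track=228.5°, groundspeed=189.3 kt
Leg 4: track=279.9°, groundspeed=183.1 kt
Leg 5: track=114.6°, groundspeed=191.7 kt
Leg 6: track=326.1°, groundspeed=179.9 kt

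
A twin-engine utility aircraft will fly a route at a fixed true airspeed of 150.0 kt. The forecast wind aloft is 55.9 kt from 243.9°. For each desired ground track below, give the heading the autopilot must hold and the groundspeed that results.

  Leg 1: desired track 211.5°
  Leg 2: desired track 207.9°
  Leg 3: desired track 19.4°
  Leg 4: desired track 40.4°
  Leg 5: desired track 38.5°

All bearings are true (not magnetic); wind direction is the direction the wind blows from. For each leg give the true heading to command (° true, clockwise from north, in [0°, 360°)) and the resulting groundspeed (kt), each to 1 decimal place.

Leg 1: desired track 211.5°; wind correction +11.5° → command heading 223.0°, groundspeed 99.8 kt
Leg 2: desired track 207.9°; wind correction +12.7° → command heading 220.6°, groundspeed 101.1 kt
Leg 3: desired track 19.4°; wind correction -15.1° → command heading 4.3°, groundspeed 184.7 kt
Leg 4: desired track 40.4°; wind correction -8.5° → command heading 31.9°, groundspeed 199.6 kt
Leg 5: desired track 38.5°; wind correction -9.2° → command heading 29.3°, groundspeed 198.6 kt

Leg 1: heading=223.0°, groundspeed=99.8 kt
Leg 2: heading=220.6°, groundspeed=101.1 kt
Leg 3: heading=4.3°, groundspeed=184.7 kt
Leg 4: heading=31.9°, groundspeed=199.6 kt
Leg 5: heading=29.3°, groundspeed=198.6 kt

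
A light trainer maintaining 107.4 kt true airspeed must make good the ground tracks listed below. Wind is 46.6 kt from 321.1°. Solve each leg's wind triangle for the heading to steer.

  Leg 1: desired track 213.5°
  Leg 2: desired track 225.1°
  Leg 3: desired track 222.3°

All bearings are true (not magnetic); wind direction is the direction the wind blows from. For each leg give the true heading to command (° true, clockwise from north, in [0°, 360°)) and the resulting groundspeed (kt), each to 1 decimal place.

Leg 1: heading=237.9°, groundspeed=111.9 kt
Leg 2: heading=250.7°, groundspeed=101.8 kt
Leg 3: heading=247.7°, groundspeed=104.2 kt

Leg 1: desired track 213.5°; wind correction +24.4° → command heading 237.9°, groundspeed 111.9 kt
Leg 2: desired track 225.1°; wind correction +25.6° → command heading 250.7°, groundspeed 101.8 kt
Leg 3: desired track 222.3°; wind correction +25.4° → command heading 247.7°, groundspeed 104.2 kt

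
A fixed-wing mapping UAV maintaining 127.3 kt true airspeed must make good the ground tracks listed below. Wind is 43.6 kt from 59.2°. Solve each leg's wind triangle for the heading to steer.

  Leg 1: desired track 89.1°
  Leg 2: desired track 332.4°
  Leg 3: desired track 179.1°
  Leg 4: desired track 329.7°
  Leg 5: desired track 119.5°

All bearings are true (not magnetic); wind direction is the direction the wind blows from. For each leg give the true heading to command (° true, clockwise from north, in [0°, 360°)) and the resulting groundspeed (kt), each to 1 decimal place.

Leg 1: heading=79.3°, groundspeed=87.6 kt
Leg 2: heading=352.4°, groundspeed=117.2 kt
Leg 3: heading=161.8°, groundspeed=143.3 kt
Leg 4: heading=349.7°, groundspeed=119.2 kt
Leg 5: heading=102.2°, groundspeed=99.9 kt

Leg 1: desired track 89.1°; wind correction -9.8° → command heading 79.3°, groundspeed 87.6 kt
Leg 2: desired track 332.4°; wind correction +20.0° → command heading 352.4°, groundspeed 117.2 kt
Leg 3: desired track 179.1°; wind correction -17.3° → command heading 161.8°, groundspeed 143.3 kt
Leg 4: desired track 329.7°; wind correction +20.0° → command heading 349.7°, groundspeed 119.2 kt
Leg 5: desired track 119.5°; wind correction -17.3° → command heading 102.2°, groundspeed 99.9 kt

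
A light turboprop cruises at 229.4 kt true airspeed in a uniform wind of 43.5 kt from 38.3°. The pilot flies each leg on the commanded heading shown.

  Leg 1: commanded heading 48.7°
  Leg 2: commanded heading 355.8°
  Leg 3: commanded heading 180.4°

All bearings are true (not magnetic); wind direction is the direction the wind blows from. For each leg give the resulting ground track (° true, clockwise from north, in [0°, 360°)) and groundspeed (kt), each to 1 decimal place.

Leg 1: track=51.1°, groundspeed=186.8 kt
Leg 2: track=347.3°, groundspeed=199.5 kt
Leg 3: track=186.2°, groundspeed=265.1 kt

Leg 1: heading 48.7°; drift +2.4° → track 51.1°, groundspeed 186.8 kt
Leg 2: heading 355.8°; drift -8.5° → track 347.3°, groundspeed 199.5 kt
Leg 3: heading 180.4°; drift +5.8° → track 186.2°, groundspeed 265.1 kt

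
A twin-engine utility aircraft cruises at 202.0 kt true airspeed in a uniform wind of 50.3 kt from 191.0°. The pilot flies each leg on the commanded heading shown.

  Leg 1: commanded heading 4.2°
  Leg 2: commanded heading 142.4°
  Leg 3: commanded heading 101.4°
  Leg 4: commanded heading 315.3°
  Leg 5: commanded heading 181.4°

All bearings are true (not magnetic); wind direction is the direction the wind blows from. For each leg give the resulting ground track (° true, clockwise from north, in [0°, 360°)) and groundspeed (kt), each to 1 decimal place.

Leg 1: track=5.6°, groundspeed=252.0 kt
Leg 2: track=129.8°, groundspeed=172.9 kt
Leg 3: track=87.4°, groundspeed=207.8 kt
Leg 4: track=325.5°, groundspeed=234.1 kt
Leg 5: track=178.2°, groundspeed=152.6 kt

Leg 1: heading 4.2°; drift +1.4° → track 5.6°, groundspeed 252.0 kt
Leg 2: heading 142.4°; drift -12.6° → track 129.8°, groundspeed 172.9 kt
Leg 3: heading 101.4°; drift -14.0° → track 87.4°, groundspeed 207.8 kt
Leg 4: heading 315.3°; drift +10.2° → track 325.5°, groundspeed 234.1 kt
Leg 5: heading 181.4°; drift -3.2° → track 178.2°, groundspeed 152.6 kt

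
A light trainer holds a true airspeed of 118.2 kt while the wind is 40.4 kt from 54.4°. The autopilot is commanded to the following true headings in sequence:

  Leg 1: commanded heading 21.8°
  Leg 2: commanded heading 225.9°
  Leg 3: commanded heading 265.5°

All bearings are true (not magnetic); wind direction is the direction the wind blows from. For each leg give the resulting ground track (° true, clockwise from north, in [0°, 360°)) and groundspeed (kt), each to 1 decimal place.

Leg 1: track=7.3°, groundspeed=86.9 kt
Leg 2: track=228.1°, groundspeed=158.3 kt
Leg 3: track=257.7°, groundspeed=154.2 kt

Leg 1: heading 21.8°; drift -14.5° → track 7.3°, groundspeed 86.9 kt
Leg 2: heading 225.9°; drift +2.2° → track 228.1°, groundspeed 158.3 kt
Leg 3: heading 265.5°; drift -7.8° → track 257.7°, groundspeed 154.2 kt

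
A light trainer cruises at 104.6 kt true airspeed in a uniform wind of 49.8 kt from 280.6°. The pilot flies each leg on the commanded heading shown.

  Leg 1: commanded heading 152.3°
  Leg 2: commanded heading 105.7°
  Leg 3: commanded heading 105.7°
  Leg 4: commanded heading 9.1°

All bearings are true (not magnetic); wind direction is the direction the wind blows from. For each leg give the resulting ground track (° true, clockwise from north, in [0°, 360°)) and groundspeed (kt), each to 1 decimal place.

Leg 1: heading 152.3°; drift -16.1° → track 136.2°, groundspeed 141.0 kt
Leg 2: heading 105.7°; drift -1.6° → track 104.1°, groundspeed 154.3 kt
Leg 3: heading 105.7°; drift -1.6° → track 104.1°, groundspeed 154.3 kt
Leg 4: heading 9.1°; drift +25.7° → track 34.8°, groundspeed 114.7 kt

Leg 1: track=136.2°, groundspeed=141.0 kt
Leg 2: track=104.1°, groundspeed=154.3 kt
Leg 3: track=104.1°, groundspeed=154.3 kt
Leg 4: track=34.8°, groundspeed=114.7 kt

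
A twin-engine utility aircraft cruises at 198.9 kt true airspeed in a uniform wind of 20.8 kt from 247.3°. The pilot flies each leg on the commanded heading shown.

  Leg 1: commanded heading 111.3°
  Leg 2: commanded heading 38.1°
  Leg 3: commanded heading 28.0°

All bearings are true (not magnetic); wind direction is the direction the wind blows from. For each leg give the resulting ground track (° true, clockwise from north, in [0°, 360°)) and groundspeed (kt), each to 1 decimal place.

Leg 1: heading 111.3°; drift -3.9° → track 107.4°, groundspeed 214.3 kt
Leg 2: heading 38.1°; drift +2.7° → track 40.8°, groundspeed 217.3 kt
Leg 3: heading 28.0°; drift +3.5° → track 31.5°, groundspeed 215.4 kt

Leg 1: track=107.4°, groundspeed=214.3 kt
Leg 2: track=40.8°, groundspeed=217.3 kt
Leg 3: track=31.5°, groundspeed=215.4 kt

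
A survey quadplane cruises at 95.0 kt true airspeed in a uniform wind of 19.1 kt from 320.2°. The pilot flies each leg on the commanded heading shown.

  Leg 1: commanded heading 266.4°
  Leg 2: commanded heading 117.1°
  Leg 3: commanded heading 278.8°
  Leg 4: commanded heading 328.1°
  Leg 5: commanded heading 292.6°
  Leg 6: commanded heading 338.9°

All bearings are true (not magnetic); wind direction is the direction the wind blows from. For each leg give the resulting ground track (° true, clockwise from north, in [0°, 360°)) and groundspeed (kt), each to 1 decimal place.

Leg 1: heading 266.4°; drift -10.4° → track 256.0°, groundspeed 85.1 kt
Leg 2: heading 117.1°; drift +3.8° → track 120.9°, groundspeed 112.8 kt
Leg 3: heading 278.8°; drift -8.9° → track 269.9°, groundspeed 81.7 kt
Leg 4: heading 328.1°; drift +2.0° → track 330.1°, groundspeed 76.1 kt
Leg 5: heading 292.6°; drift -6.5° → track 286.1°, groundspeed 78.6 kt
Leg 6: heading 338.9°; drift +4.6° → track 343.5°, groundspeed 77.2 kt

Leg 1: track=256.0°, groundspeed=85.1 kt
Leg 2: track=120.9°, groundspeed=112.8 kt
Leg 3: track=269.9°, groundspeed=81.7 kt
Leg 4: track=330.1°, groundspeed=76.1 kt
Leg 5: track=286.1°, groundspeed=78.6 kt
Leg 6: track=343.5°, groundspeed=77.2 kt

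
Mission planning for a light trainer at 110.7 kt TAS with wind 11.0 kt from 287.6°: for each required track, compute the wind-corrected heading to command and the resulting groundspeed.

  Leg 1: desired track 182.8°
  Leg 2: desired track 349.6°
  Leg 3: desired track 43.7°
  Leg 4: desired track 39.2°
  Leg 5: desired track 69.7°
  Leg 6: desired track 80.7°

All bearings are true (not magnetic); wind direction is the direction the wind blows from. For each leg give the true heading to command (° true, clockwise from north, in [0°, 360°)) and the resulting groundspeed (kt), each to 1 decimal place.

Leg 1: desired track 182.8°; wind correction +5.5° → command heading 188.3°, groundspeed 113.0 kt
Leg 2: desired track 349.6°; wind correction -5.0° → command heading 344.6°, groundspeed 105.1 kt
Leg 3: desired track 43.7°; wind correction -5.1° → command heading 38.6°, groundspeed 115.1 kt
Leg 4: desired track 39.2°; wind correction -5.3° → command heading 33.9°, groundspeed 114.3 kt
Leg 5: desired track 69.7°; wind correction -3.5° → command heading 66.2°, groundspeed 119.2 kt
Leg 6: desired track 80.7°; wind correction -2.6° → command heading 78.1°, groundspeed 120.4 kt

Leg 1: heading=188.3°, groundspeed=113.0 kt
Leg 2: heading=344.6°, groundspeed=105.1 kt
Leg 3: heading=38.6°, groundspeed=115.1 kt
Leg 4: heading=33.9°, groundspeed=114.3 kt
Leg 5: heading=66.2°, groundspeed=119.2 kt
Leg 6: heading=78.1°, groundspeed=120.4 kt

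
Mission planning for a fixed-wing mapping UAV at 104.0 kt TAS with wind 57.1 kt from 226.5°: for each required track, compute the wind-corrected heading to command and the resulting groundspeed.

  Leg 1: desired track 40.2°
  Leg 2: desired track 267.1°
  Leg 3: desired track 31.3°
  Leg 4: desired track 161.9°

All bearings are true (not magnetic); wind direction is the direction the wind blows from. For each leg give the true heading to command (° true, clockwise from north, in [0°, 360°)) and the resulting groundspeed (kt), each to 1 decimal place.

Leg 1: desired track 40.2°; wind correction -3.5° → command heading 36.7°, groundspeed 160.6 kt
Leg 2: desired track 267.1°; wind correction -20.9° → command heading 246.2°, groundspeed 53.8 kt
Leg 3: desired track 31.3°; wind correction -8.3° → command heading 23.0°, groundspeed 158.0 kt
Leg 4: desired track 161.9°; wind correction +29.7° → command heading 191.6°, groundspeed 65.8 kt

Leg 1: heading=36.7°, groundspeed=160.6 kt
Leg 2: heading=246.2°, groundspeed=53.8 kt
Leg 3: heading=23.0°, groundspeed=158.0 kt
Leg 4: heading=191.6°, groundspeed=65.8 kt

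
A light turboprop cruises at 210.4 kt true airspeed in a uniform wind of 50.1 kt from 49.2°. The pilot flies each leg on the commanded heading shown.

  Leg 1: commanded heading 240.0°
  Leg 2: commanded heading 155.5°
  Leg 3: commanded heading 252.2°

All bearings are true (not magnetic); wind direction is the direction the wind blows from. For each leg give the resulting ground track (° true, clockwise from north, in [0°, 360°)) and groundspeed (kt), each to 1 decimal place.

Leg 1: track=237.9°, groundspeed=259.8 kt
Leg 2: track=167.6°, groundspeed=229.6 kt
Leg 3: track=247.8°, groundspeed=257.3 kt

Leg 1: heading 240.0°; drift -2.1° → track 237.9°, groundspeed 259.8 kt
Leg 2: heading 155.5°; drift +12.1° → track 167.6°, groundspeed 229.6 kt
Leg 3: heading 252.2°; drift -4.4° → track 247.8°, groundspeed 257.3 kt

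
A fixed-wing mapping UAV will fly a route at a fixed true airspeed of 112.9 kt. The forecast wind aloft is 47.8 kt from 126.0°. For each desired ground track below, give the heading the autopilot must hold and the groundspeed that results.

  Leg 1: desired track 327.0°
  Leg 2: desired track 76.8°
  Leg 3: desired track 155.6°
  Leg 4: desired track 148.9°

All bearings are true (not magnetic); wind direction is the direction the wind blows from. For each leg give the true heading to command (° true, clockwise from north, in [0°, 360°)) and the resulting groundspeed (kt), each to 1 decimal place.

Leg 1: heading=335.7°, groundspeed=156.2 kt
Leg 2: heading=95.5°, groundspeed=75.7 kt
Leg 3: heading=143.5°, groundspeed=68.8 kt
Leg 4: heading=139.4°, groundspeed=67.3 kt

Leg 1: desired track 327.0°; wind correction +8.7° → command heading 335.7°, groundspeed 156.2 kt
Leg 2: desired track 76.8°; wind correction +18.7° → command heading 95.5°, groundspeed 75.7 kt
Leg 3: desired track 155.6°; wind correction -12.1° → command heading 143.5°, groundspeed 68.8 kt
Leg 4: desired track 148.9°; wind correction -9.5° → command heading 139.4°, groundspeed 67.3 kt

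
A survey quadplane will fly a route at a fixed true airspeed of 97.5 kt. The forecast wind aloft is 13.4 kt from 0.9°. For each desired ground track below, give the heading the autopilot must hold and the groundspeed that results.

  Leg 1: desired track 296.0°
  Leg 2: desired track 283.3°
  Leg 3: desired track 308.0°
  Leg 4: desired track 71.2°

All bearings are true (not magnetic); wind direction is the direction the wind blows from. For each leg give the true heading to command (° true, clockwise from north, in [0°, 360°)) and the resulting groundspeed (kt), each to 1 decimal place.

Leg 1: heading=303.1°, groundspeed=91.1 kt
Leg 2: heading=291.0°, groundspeed=93.7 kt
Leg 3: heading=314.3°, groundspeed=88.8 kt
Leg 4: heading=63.8°, groundspeed=92.2 kt

Leg 1: desired track 296.0°; wind correction +7.1° → command heading 303.1°, groundspeed 91.1 kt
Leg 2: desired track 283.3°; wind correction +7.7° → command heading 291.0°, groundspeed 93.7 kt
Leg 3: desired track 308.0°; wind correction +6.3° → command heading 314.3°, groundspeed 88.8 kt
Leg 4: desired track 71.2°; wind correction -7.4° → command heading 63.8°, groundspeed 92.2 kt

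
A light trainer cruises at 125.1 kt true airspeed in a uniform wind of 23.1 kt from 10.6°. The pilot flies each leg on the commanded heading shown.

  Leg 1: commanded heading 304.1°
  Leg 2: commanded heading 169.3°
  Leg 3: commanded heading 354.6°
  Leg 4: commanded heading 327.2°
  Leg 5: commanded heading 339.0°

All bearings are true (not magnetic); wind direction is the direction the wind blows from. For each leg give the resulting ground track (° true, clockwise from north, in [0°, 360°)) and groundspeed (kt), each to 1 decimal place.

Leg 1: track=293.7°, groundspeed=117.8 kt
Leg 2: track=172.6°, groundspeed=146.9 kt
Leg 3: track=351.1°, groundspeed=103.1 kt
Leg 4: track=318.9°, groundspeed=109.5 kt
Leg 5: track=332.5°, groundspeed=106.1 kt

Leg 1: heading 304.1°; drift -10.4° → track 293.7°, groundspeed 117.8 kt
Leg 2: heading 169.3°; drift +3.3° → track 172.6°, groundspeed 146.9 kt
Leg 3: heading 354.6°; drift -3.5° → track 351.1°, groundspeed 103.1 kt
Leg 4: heading 327.2°; drift -8.3° → track 318.9°, groundspeed 109.5 kt
Leg 5: heading 339.0°; drift -6.5° → track 332.5°, groundspeed 106.1 kt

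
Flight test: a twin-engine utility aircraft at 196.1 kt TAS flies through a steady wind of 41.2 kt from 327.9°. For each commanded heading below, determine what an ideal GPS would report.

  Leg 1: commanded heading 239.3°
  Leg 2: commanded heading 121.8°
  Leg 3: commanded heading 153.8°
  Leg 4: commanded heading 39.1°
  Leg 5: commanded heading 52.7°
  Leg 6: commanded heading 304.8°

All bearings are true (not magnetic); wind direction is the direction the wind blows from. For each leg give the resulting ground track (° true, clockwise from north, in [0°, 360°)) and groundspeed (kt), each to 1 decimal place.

Leg 1: track=227.4°, groundspeed=199.4 kt
Leg 2: track=126.2°, groundspeed=233.8 kt
Leg 3: track=152.8°, groundspeed=237.1 kt
Leg 4: track=51.1°, groundspeed=186.9 kt
Leg 5: track=64.7°, groundspeed=196.7 kt
Leg 6: track=299.0°, groundspeed=159.0 kt

Leg 1: heading 239.3°; drift -11.9° → track 227.4°, groundspeed 199.4 kt
Leg 2: heading 121.8°; drift +4.4° → track 126.2°, groundspeed 233.8 kt
Leg 3: heading 153.8°; drift -1.0° → track 152.8°, groundspeed 237.1 kt
Leg 4: heading 39.1°; drift +12.0° → track 51.1°, groundspeed 186.9 kt
Leg 5: heading 52.7°; drift +12.0° → track 64.7°, groundspeed 196.7 kt
Leg 6: heading 304.8°; drift -5.8° → track 299.0°, groundspeed 159.0 kt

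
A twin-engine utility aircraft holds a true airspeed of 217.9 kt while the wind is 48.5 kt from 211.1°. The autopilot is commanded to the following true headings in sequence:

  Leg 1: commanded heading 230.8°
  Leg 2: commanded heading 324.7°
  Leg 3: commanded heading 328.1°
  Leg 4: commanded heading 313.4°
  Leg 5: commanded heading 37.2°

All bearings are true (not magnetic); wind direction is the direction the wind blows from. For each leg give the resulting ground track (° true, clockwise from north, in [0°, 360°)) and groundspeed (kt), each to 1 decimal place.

Leg 1: heading 230.8°; drift +5.4° → track 236.2°, groundspeed 173.0 kt
Leg 2: heading 324.7°; drift +10.6° → track 335.3°, groundspeed 241.4 kt
Leg 3: heading 328.1°; drift +10.2° → track 338.3°, groundspeed 243.8 kt
Leg 4: heading 313.4°; drift +11.7° → track 325.1°, groundspeed 233.1 kt
Leg 5: heading 37.2°; drift -1.1° → track 36.1°, groundspeed 266.2 kt

Leg 1: track=236.2°, groundspeed=173.0 kt
Leg 2: track=335.3°, groundspeed=241.4 kt
Leg 3: track=338.3°, groundspeed=243.8 kt
Leg 4: track=325.1°, groundspeed=233.1 kt
Leg 5: track=36.1°, groundspeed=266.2 kt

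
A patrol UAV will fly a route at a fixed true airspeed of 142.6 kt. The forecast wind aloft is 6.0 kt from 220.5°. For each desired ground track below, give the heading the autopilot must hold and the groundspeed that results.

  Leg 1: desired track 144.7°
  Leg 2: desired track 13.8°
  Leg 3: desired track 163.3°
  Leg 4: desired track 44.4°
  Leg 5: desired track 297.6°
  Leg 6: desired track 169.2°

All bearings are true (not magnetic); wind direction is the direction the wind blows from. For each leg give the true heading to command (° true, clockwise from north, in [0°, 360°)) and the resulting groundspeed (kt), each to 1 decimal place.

Leg 1: desired track 144.7°; wind correction +2.3° → command heading 147.0°, groundspeed 141.0 kt
Leg 2: desired track 13.8°; wind correction -1.1° → command heading 12.7°, groundspeed 147.9 kt
Leg 3: desired track 163.3°; wind correction +2.0° → command heading 165.3°, groundspeed 139.3 kt
Leg 4: desired track 44.4°; wind correction +0.2° → command heading 44.6°, groundspeed 148.6 kt
Leg 5: desired track 297.6°; wind correction -2.4° → command heading 295.2°, groundspeed 141.1 kt
Leg 6: desired track 169.2°; wind correction +1.9° → command heading 171.1°, groundspeed 138.8 kt

Leg 1: heading=147.0°, groundspeed=141.0 kt
Leg 2: heading=12.7°, groundspeed=147.9 kt
Leg 3: heading=165.3°, groundspeed=139.3 kt
Leg 4: heading=44.6°, groundspeed=148.6 kt
Leg 5: heading=295.2°, groundspeed=141.1 kt
Leg 6: heading=171.1°, groundspeed=138.8 kt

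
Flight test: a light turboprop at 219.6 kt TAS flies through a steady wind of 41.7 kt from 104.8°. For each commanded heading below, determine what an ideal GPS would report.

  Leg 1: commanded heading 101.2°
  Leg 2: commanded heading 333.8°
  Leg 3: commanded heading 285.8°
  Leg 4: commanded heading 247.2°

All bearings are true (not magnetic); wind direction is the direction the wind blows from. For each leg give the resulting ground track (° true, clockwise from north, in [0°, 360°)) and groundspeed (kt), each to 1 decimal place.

Leg 1: heading 101.2°; drift -0.8° → track 100.4°, groundspeed 178.0 kt
Leg 2: heading 333.8°; drift -7.3° → track 326.5°, groundspeed 249.0 kt
Leg 3: heading 285.8°; drift -0.2° → track 285.6°, groundspeed 261.3 kt
Leg 4: heading 247.2°; drift +5.8° → track 253.0°, groundspeed 253.9 kt

Leg 1: track=100.4°, groundspeed=178.0 kt
Leg 2: track=326.5°, groundspeed=249.0 kt
Leg 3: track=285.6°, groundspeed=261.3 kt
Leg 4: track=253.0°, groundspeed=253.9 kt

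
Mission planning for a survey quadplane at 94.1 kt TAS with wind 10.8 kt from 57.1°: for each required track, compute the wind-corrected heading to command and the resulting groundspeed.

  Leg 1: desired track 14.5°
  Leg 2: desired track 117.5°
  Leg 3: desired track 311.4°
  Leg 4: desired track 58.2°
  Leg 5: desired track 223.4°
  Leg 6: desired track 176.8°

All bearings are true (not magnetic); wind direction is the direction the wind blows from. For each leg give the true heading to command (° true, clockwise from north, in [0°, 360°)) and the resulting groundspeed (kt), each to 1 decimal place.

Leg 1: desired track 14.5°; wind correction +4.5° → command heading 19.0°, groundspeed 85.9 kt
Leg 2: desired track 117.5°; wind correction -5.7° → command heading 111.8°, groundspeed 88.3 kt
Leg 3: desired track 311.4°; wind correction +6.3° → command heading 317.7°, groundspeed 96.4 kt
Leg 4: desired track 58.2°; wind correction -0.1° → command heading 58.1°, groundspeed 83.3 kt
Leg 5: desired track 223.4°; wind correction -1.6° → command heading 221.8°, groundspeed 104.6 kt
Leg 6: desired track 176.8°; wind correction -5.7° → command heading 171.1°, groundspeed 99.0 kt

Leg 1: heading=19.0°, groundspeed=85.9 kt
Leg 2: heading=111.8°, groundspeed=88.3 kt
Leg 3: heading=317.7°, groundspeed=96.4 kt
Leg 4: heading=58.1°, groundspeed=83.3 kt
Leg 5: heading=221.8°, groundspeed=104.6 kt
Leg 6: heading=171.1°, groundspeed=99.0 kt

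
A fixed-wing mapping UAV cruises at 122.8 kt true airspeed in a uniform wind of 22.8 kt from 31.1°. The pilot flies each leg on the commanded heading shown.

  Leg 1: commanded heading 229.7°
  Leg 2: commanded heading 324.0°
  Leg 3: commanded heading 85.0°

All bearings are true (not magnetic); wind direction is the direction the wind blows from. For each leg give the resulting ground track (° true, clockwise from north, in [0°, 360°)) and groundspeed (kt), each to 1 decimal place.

Leg 1: track=226.8°, groundspeed=144.6 kt
Leg 2: track=313.6°, groundspeed=115.8 kt
Leg 3: track=94.6°, groundspeed=110.9 kt

Leg 1: heading 229.7°; drift -2.9° → track 226.8°, groundspeed 144.6 kt
Leg 2: heading 324.0°; drift -10.4° → track 313.6°, groundspeed 115.8 kt
Leg 3: heading 85.0°; drift +9.6° → track 94.6°, groundspeed 110.9 kt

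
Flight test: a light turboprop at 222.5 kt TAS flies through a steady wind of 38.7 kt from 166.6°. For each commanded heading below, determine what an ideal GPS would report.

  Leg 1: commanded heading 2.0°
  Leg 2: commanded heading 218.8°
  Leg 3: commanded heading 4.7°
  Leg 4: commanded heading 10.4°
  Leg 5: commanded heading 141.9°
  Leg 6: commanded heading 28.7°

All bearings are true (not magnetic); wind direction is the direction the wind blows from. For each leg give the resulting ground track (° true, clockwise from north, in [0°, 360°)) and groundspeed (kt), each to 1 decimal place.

Leg 1: track=359.7°, groundspeed=260.0 kt
Leg 2: track=227.5°, groundspeed=201.1 kt
Leg 3: track=2.0°, groundspeed=259.6 kt
Leg 4: track=6.9°, groundspeed=258.4 kt
Leg 5: track=137.0°, groundspeed=188.0 kt
Leg 6: track=22.8°, groundspeed=252.6 kt

Leg 1: heading 2.0°; drift -2.3° → track 359.7°, groundspeed 260.0 kt
Leg 2: heading 218.8°; drift +8.7° → track 227.5°, groundspeed 201.1 kt
Leg 3: heading 4.7°; drift -2.7° → track 2.0°, groundspeed 259.6 kt
Leg 4: heading 10.4°; drift -3.5° → track 6.9°, groundspeed 258.4 kt
Leg 5: heading 141.9°; drift -4.9° → track 137.0°, groundspeed 188.0 kt
Leg 6: heading 28.7°; drift -5.9° → track 22.8°, groundspeed 252.6 kt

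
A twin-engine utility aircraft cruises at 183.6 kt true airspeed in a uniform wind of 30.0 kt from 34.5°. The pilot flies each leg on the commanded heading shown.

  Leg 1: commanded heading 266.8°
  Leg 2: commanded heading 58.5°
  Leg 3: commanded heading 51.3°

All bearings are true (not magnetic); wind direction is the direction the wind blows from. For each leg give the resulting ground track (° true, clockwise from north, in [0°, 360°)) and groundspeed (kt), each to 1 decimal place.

Leg 1: heading 266.8°; drift -6.7° → track 260.1°, groundspeed 203.3 kt
Leg 2: heading 58.5°; drift +4.5° → track 63.0°, groundspeed 156.7 kt
Leg 3: heading 51.3°; drift +3.2° → track 54.5°, groundspeed 155.1 kt

Leg 1: track=260.1°, groundspeed=203.3 kt
Leg 2: track=63.0°, groundspeed=156.7 kt
Leg 3: track=54.5°, groundspeed=155.1 kt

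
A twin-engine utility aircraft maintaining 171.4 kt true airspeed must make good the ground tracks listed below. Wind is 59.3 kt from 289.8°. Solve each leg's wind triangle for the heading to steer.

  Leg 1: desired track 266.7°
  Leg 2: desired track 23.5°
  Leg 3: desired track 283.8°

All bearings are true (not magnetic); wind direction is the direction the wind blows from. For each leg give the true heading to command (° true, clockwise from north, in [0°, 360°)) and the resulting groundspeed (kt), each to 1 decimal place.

Leg 1: heading=274.5°, groundspeed=115.3 kt
Leg 2: heading=3.3°, groundspeed=164.7 kt
Leg 3: heading=285.9°, groundspeed=112.3 kt

Leg 1: desired track 266.7°; wind correction +7.8° → command heading 274.5°, groundspeed 115.3 kt
Leg 2: desired track 23.5°; wind correction -20.2° → command heading 3.3°, groundspeed 164.7 kt
Leg 3: desired track 283.8°; wind correction +2.1° → command heading 285.9°, groundspeed 112.3 kt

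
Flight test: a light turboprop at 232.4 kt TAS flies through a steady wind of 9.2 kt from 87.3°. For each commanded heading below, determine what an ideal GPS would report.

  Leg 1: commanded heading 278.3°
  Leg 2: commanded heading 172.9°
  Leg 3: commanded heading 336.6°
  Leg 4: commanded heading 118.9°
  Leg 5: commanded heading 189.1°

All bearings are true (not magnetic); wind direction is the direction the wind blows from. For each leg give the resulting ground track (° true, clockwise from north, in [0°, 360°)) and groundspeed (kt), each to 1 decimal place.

Leg 1: heading 278.3°; drift -0.4° → track 277.9°, groundspeed 241.4 kt
Leg 2: heading 172.9°; drift +2.3° → track 175.2°, groundspeed 231.9 kt
Leg 3: heading 336.6°; drift -2.1° → track 334.5°, groundspeed 235.8 kt
Leg 4: heading 118.9°; drift +1.2° → track 120.1°, groundspeed 224.6 kt
Leg 5: heading 189.1°; drift +2.2° → track 191.3°, groundspeed 234.5 kt

Leg 1: track=277.9°, groundspeed=241.4 kt
Leg 2: track=175.2°, groundspeed=231.9 kt
Leg 3: track=334.5°, groundspeed=235.8 kt
Leg 4: track=120.1°, groundspeed=224.6 kt
Leg 5: track=191.3°, groundspeed=234.5 kt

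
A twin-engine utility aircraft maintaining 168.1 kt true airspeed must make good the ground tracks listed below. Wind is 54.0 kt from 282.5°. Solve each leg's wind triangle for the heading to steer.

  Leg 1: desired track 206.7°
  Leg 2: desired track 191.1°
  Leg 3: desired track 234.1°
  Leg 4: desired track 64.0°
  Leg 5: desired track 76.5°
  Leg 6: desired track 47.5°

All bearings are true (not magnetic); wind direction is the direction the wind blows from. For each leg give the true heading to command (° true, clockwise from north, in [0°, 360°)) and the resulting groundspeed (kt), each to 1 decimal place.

Leg 1: desired track 206.7°; wind correction +18.1° → command heading 224.8°, groundspeed 146.5 kt
Leg 2: desired track 191.1°; wind correction +18.7° → command heading 209.8°, groundspeed 160.5 kt
Leg 3: desired track 234.1°; wind correction +13.9° → command heading 248.0°, groundspeed 127.3 kt
Leg 4: desired track 64.0°; wind correction -11.5° → command heading 52.5°, groundspeed 207.0 kt
Leg 5: desired track 76.5°; wind correction -8.1° → command heading 68.4°, groundspeed 215.0 kt
Leg 6: desired track 47.5°; wind correction -15.3° → command heading 32.2°, groundspeed 193.1 kt

Leg 1: heading=224.8°, groundspeed=146.5 kt
Leg 2: heading=209.8°, groundspeed=160.5 kt
Leg 3: heading=248.0°, groundspeed=127.3 kt
Leg 4: heading=52.5°, groundspeed=207.0 kt
Leg 5: heading=68.4°, groundspeed=215.0 kt
Leg 6: heading=32.2°, groundspeed=193.1 kt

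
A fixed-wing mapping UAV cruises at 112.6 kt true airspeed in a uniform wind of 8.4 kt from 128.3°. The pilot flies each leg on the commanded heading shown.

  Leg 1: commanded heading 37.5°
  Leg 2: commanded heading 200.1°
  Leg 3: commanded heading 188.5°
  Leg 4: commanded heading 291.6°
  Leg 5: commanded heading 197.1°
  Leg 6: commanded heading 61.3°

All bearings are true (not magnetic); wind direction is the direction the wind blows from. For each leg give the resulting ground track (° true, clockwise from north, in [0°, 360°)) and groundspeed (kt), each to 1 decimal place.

Leg 1: heading 37.5°; drift -4.3° → track 33.2°, groundspeed 113.0 kt
Leg 2: heading 200.1°; drift +4.2° → track 204.3°, groundspeed 110.3 kt
Leg 3: heading 188.5°; drift +3.8° → track 192.3°, groundspeed 108.7 kt
Leg 4: heading 291.6°; drift +1.1° → track 292.7°, groundspeed 120.7 kt
Leg 5: heading 197.1°; drift +4.1° → track 201.2°, groundspeed 109.8 kt
Leg 6: heading 61.3°; drift -4.0° → track 57.3°, groundspeed 109.6 kt

Leg 1: track=33.2°, groundspeed=113.0 kt
Leg 2: track=204.3°, groundspeed=110.3 kt
Leg 3: track=192.3°, groundspeed=108.7 kt
Leg 4: track=292.7°, groundspeed=120.7 kt
Leg 5: track=201.2°, groundspeed=109.8 kt
Leg 6: track=57.3°, groundspeed=109.6 kt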